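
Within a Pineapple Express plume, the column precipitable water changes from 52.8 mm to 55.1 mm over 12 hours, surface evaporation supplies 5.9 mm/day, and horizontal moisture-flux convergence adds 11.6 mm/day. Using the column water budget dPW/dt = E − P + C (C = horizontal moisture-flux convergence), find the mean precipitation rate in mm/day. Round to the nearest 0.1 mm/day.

P ≈ 12.9 mm/day

dPW/dt = (55.1 − 52.8) mm / (12/24 day) = +4.600 mm/day.
P = E + C − dPW/dt = 5.9 + (11.6) − (+4.600) = 12.9 mm/day.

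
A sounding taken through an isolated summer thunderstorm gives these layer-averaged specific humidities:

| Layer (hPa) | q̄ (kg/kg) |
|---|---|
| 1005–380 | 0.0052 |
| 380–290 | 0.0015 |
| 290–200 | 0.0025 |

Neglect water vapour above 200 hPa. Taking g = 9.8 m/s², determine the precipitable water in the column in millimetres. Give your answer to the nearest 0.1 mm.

PW ≈ 36.8 mm

Precipitable water is the column-integrated vapour mass per unit area: PW = (1/g) Σ q̄ Δp, with q in kg/kg and Δp in Pa (1 kg/m² of water = 1 mm).
Layer 1005–380 hPa: Δp = 625 hPa = 62500 Pa, q̄ = 0.0052 kg/kg → 0.0052 × 62500 / 9.8 = 33.16 mm
Layer 380–290 hPa: Δp = 90 hPa = 9000 Pa, q̄ = 0.0015 kg/kg → 0.0015 × 9000 / 9.8 = 1.38 mm
Layer 290–200 hPa: Δp = 90 hPa = 9000 Pa, q̄ = 0.0025 kg/kg → 0.0025 × 9000 / 9.8 = 2.30 mm
PW = 33.16 + 1.38 + 2.30 = 36.84 ≈ 36.8 mm.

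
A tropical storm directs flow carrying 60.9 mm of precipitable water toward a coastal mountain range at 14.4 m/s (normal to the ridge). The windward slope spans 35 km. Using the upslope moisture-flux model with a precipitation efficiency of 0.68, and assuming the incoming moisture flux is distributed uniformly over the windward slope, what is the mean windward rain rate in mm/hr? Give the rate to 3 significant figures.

R ≈ 61.3 mm/hr

Incoming column moisture flux per unit ridge length: F = V × PW = 14.4 × 60.9 = 876.96 mm·m/s.
Spread over the 35 km slope with efficiency ε = 0.68: R = ε·F/W = 0.68 × 876.96 / 35000 m = 1.704e-02 mm/s.
R = 1.704e-02 × 3600 = 61.3 mm/hr.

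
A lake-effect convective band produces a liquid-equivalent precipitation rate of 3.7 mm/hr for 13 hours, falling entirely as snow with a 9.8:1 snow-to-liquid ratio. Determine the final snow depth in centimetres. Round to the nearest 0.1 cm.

Liquid-equivalent depth = 3.7 × 13 = 48.1 mm.
Snow depth = 48.1 mm × 9.8 = 471.38 mm = 47.1 cm.

snow depth ≈ 47.1 cm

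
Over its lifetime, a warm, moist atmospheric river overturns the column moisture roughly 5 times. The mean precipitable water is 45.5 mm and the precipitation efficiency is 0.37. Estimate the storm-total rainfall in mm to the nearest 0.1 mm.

rainfall ≈ 84.2 mm

Each cycle deposits ε × PW = 0.37 × 45.5 = 16.835 mm.
Over 5 cycles: 5 × 16.835 = 84.2 mm.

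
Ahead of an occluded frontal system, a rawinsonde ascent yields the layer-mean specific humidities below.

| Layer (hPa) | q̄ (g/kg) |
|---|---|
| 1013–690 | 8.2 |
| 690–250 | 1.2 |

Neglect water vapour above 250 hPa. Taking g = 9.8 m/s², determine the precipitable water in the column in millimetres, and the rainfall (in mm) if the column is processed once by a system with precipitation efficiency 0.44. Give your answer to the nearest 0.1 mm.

PW ≈ 32.4 mm; rainfall ≈ 14.3 mm

Precipitable water is the column-integrated vapour mass per unit area: PW = (1/g) Σ q̄ Δp, with q in kg/kg and Δp in Pa (1 kg/m² of water = 1 mm).
Layer 1013–690 hPa: Δp = 323 hPa = 32300 Pa, q̄ = 0.0082 kg/kg → 0.0082 × 32300 / 9.8 = 27.03 mm
Layer 690–250 hPa: Δp = 440 hPa = 44000 Pa, q̄ = 0.0012 kg/kg → 0.0012 × 44000 / 9.8 = 5.39 mm
PW = 27.03 + 5.39 = 32.42 ≈ 32.4 mm.
Rainfall = ε × PW = 0.44 × 32.4 = 14.3 mm.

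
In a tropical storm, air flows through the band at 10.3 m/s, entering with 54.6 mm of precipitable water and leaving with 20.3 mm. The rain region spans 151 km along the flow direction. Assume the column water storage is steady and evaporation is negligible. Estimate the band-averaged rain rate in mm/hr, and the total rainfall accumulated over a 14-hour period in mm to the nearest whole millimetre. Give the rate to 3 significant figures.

R ≈ 8.42 mm/hr; total ≈ 118 mm

Column moisture flux per unit crosswind length is F = V × PW.
Inflow: F_in = 10.3 × 54.6 = 562.38 mm·m/s
Outflow: F_out = 10.3 × 20.3 = 209.09 mm·m/s
Steady-state rate R = (F_in − F_out)/L = (562.38 − 209.09) / 151000 m = 2.340e-03 mm/s.
R = 2.340e-03 × 3600 = 8.42 mm/hr.
Over 14 h: total = 8.42 × 14 = 117.88 ≈ 118 mm.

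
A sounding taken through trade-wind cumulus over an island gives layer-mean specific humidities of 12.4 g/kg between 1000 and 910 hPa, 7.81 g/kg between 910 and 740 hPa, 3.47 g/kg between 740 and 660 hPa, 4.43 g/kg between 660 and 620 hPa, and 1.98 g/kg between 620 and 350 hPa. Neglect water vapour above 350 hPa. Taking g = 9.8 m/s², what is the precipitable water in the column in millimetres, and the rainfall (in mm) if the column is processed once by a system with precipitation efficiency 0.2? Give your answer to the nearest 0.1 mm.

Precipitable water is the column-integrated vapour mass per unit area: PW = (1/g) Σ q̄ Δp, with q in kg/kg and Δp in Pa (1 kg/m² of water = 1 mm).
Layer 1000–910 hPa: Δp = 90 hPa = 9000 Pa, q̄ = 0.0124 kg/kg → 0.0124 × 9000 / 9.8 = 11.39 mm
Layer 910–740 hPa: Δp = 170 hPa = 17000 Pa, q̄ = 0.00781 kg/kg → 0.00781 × 17000 / 9.8 = 13.55 mm
Layer 740–660 hPa: Δp = 80 hPa = 8000 Pa, q̄ = 0.00347 kg/kg → 0.00347 × 8000 / 9.8 = 2.83 mm
Layer 660–620 hPa: Δp = 40 hPa = 4000 Pa, q̄ = 0.00443 kg/kg → 0.00443 × 4000 / 9.8 = 1.81 mm
Layer 620–350 hPa: Δp = 270 hPa = 27000 Pa, q̄ = 0.00198 kg/kg → 0.00198 × 27000 / 9.8 = 5.46 mm
PW = 11.39 + 13.55 + 2.83 + 1.81 + 5.46 = 35.04 ≈ 35.0 mm.
Rainfall = ε × PW = 0.2 × 35.0 = 7.0 mm.

PW ≈ 35.0 mm; rainfall ≈ 7.0 mm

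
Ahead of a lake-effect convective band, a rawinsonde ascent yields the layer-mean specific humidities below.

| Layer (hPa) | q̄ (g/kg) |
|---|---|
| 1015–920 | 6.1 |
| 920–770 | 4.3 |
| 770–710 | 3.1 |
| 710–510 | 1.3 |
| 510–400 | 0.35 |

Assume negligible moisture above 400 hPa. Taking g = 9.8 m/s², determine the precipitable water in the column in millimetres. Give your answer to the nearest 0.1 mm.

Precipitable water is the column-integrated vapour mass per unit area: PW = (1/g) Σ q̄ Δp, with q in kg/kg and Δp in Pa (1 kg/m² of water = 1 mm).
Layer 1015–920 hPa: Δp = 95 hPa = 9500 Pa, q̄ = 0.0061 kg/kg → 0.0061 × 9500 / 9.8 = 5.91 mm
Layer 920–770 hPa: Δp = 150 hPa = 15000 Pa, q̄ = 0.0043 kg/kg → 0.0043 × 15000 / 9.8 = 6.58 mm
Layer 770–710 hPa: Δp = 60 hPa = 6000 Pa, q̄ = 0.0031 kg/kg → 0.0031 × 6000 / 9.8 = 1.90 mm
Layer 710–510 hPa: Δp = 200 hPa = 20000 Pa, q̄ = 0.0013 kg/kg → 0.0013 × 20000 / 9.8 = 2.65 mm
Layer 510–400 hPa: Δp = 110 hPa = 11000 Pa, q̄ = 0.00035 kg/kg → 0.00035 × 11000 / 9.8 = 0.39 mm
PW = 5.91 + 6.58 + 1.90 + 2.65 + 0.39 = 17.43 ≈ 17.4 mm.

PW ≈ 17.4 mm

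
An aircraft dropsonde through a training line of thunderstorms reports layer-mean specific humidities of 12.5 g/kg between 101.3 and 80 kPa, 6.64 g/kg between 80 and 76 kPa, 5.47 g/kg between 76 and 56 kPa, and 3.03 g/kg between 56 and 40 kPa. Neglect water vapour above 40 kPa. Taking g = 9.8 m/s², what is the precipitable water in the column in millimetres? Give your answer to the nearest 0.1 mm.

Precipitable water is the column-integrated vapour mass per unit area: PW = (1/g) Σ q̄ Δp, with q in kg/kg and Δp in Pa (1 kg/m² of water = 1 mm).
Layer 101.3–80 kPa: Δp = 213 hPa = 21300 Pa, q̄ = 0.0125 kg/kg → 0.0125 × 21300 / 9.8 = 27.17 mm
Layer 80–76 kPa: Δp = 40 hPa = 4000 Pa, q̄ = 0.00664 kg/kg → 0.00664 × 4000 / 9.8 = 2.71 mm
Layer 76–56 kPa: Δp = 200 hPa = 20000 Pa, q̄ = 0.00547 kg/kg → 0.00547 × 20000 / 9.8 = 11.16 mm
Layer 56–40 kPa: Δp = 160 hPa = 16000 Pa, q̄ = 0.00303 kg/kg → 0.00303 × 16000 / 9.8 = 4.95 mm
PW = 27.17 + 2.71 + 11.16 + 4.95 = 45.99 ≈ 46.0 mm.

PW ≈ 46.0 mm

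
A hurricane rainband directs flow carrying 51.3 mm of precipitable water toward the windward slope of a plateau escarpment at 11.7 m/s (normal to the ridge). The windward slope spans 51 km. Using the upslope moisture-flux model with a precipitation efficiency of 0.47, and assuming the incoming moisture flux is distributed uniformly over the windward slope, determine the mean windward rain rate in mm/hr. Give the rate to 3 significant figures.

Incoming column moisture flux per unit ridge length: F = V × PW = 11.7 × 51.3 = 600.21 mm·m/s.
Spread over the 51 km slope with efficiency ε = 0.47: R = ε·F/W = 0.47 × 600.21 / 51000 m = 5.531e-03 mm/s.
R = 5.531e-03 × 3600 = 19.9 mm/hr.

R ≈ 19.9 mm/hr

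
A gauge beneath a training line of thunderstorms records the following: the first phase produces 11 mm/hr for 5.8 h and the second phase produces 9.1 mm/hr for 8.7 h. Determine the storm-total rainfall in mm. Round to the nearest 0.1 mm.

Total = Σ Rᵢ Δtᵢ = 11 × 5.8 + 9.1 × 8.7
      = 63.8 + 79.17 = 143.0 mm.

total ≈ 143.0 mm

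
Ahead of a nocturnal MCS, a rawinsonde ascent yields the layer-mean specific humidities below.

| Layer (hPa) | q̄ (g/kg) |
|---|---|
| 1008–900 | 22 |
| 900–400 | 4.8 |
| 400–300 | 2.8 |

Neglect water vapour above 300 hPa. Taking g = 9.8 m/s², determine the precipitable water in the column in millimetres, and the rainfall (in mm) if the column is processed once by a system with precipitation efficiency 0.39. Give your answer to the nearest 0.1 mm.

PW ≈ 51.6 mm; rainfall ≈ 20.1 mm

Precipitable water is the column-integrated vapour mass per unit area: PW = (1/g) Σ q̄ Δp, with q in kg/kg and Δp in Pa (1 kg/m² of water = 1 mm).
Layer 1008–900 hPa: Δp = 108 hPa = 10800 Pa, q̄ = 0.022 kg/kg → 0.022 × 10800 / 9.8 = 24.24 mm
Layer 900–400 hPa: Δp = 500 hPa = 50000 Pa, q̄ = 0.0048 kg/kg → 0.0048 × 50000 / 9.8 = 24.49 mm
Layer 400–300 hPa: Δp = 100 hPa = 10000 Pa, q̄ = 0.0028 kg/kg → 0.0028 × 10000 / 9.8 = 2.86 mm
PW = 24.24 + 24.49 + 2.86 = 51.59 ≈ 51.6 mm.
Rainfall = ε × PW = 0.39 × 51.6 = 20.1 mm.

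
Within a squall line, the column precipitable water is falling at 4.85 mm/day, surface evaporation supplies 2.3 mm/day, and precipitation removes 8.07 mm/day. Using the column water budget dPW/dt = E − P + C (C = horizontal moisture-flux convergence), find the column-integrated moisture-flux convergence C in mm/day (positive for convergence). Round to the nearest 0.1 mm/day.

C ≈ 0.9 mm/day

dPW/dt = -4.85 mm/day.
C = dPW/dt − E + P = (-4.85) − 2.3 + 8.07 = 0.9 mm/day.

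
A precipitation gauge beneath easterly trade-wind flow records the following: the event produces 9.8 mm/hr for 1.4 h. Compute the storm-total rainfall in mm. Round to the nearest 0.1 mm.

Total = Σ Rᵢ Δtᵢ = 9.8 × 1.4
      = 13.72 = 13.7 mm.

total ≈ 13.7 mm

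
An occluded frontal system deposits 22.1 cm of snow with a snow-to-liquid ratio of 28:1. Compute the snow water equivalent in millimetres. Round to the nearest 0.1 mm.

SWE ≈ 7.9 mm

SWE = snow depth / ratio = 22.1 cm / 28 = 0.789 cm = 7.9 mm.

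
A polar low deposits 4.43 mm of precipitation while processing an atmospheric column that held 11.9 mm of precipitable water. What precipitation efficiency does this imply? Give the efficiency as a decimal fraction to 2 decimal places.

ε ≈ 0.37

ε = precipitation / PW = 4.43 / 11.9 = 0.37.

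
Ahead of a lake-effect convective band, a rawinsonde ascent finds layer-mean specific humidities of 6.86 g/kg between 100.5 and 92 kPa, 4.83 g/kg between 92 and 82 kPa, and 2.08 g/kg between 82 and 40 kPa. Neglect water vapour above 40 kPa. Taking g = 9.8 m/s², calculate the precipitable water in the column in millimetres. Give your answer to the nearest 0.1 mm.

PW ≈ 19.8 mm

Precipitable water is the column-integrated vapour mass per unit area: PW = (1/g) Σ q̄ Δp, with q in kg/kg and Δp in Pa (1 kg/m² of water = 1 mm).
Layer 100.5–92 kPa: Δp = 85 hPa = 8500 Pa, q̄ = 0.00686 kg/kg → 0.00686 × 8500 / 9.8 = 5.95 mm
Layer 92–82 kPa: Δp = 100 hPa = 10000 Pa, q̄ = 0.00483 kg/kg → 0.00483 × 10000 / 9.8 = 4.93 mm
Layer 82–40 kPa: Δp = 420 hPa = 42000 Pa, q̄ = 0.00208 kg/kg → 0.00208 × 42000 / 9.8 = 8.91 mm
PW = 5.95 + 4.93 + 8.91 = 19.79 ≈ 19.8 mm.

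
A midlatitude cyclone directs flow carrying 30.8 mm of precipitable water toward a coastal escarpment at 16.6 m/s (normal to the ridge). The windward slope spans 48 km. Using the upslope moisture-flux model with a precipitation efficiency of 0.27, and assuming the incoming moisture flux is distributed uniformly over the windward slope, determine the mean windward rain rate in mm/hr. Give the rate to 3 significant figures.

Incoming column moisture flux per unit ridge length: F = V × PW = 16.6 × 30.8 = 511.28 mm·m/s.
Spread over the 48 km slope with efficiency ε = 0.27: R = ε·F/W = 0.27 × 511.28 / 48000 m = 2.876e-03 mm/s.
R = 2.876e-03 × 3600 = 10.4 mm/hr.

R ≈ 10.4 mm/hr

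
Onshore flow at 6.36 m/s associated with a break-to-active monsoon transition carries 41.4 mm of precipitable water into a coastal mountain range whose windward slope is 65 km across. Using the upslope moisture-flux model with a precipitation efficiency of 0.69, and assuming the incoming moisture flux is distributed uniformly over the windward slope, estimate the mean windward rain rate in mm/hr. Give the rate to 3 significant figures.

R ≈ 10.1 mm/hr

Incoming column moisture flux per unit ridge length: F = V × PW = 6.36 × 41.4 = 263.304 mm·m/s.
Spread over the 65 km slope with efficiency ε = 0.69: R = ε·F/W = 0.69 × 263.304 / 65000 m = 2.795e-03 mm/s.
R = 2.795e-03 × 3600 = 10.1 mm/hr.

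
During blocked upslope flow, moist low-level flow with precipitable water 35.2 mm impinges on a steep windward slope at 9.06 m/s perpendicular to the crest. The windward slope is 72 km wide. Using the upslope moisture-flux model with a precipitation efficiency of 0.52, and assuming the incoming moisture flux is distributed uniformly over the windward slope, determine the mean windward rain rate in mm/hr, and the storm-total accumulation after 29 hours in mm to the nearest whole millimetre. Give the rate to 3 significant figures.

Incoming column moisture flux per unit ridge length: F = V × PW = 9.06 × 35.2 = 318.912 mm·m/s.
Spread over the 72 km slope with efficiency ε = 0.52: R = ε·F/W = 0.52 × 318.912 / 72000 m = 2.303e-03 mm/s.
R = 2.303e-03 × 3600 = 8.29 mm/hr.
Over 29 h: total = 8.29 × 29 = 240.41 ≈ 240 mm.

R ≈ 8.29 mm/hr; total ≈ 240 mm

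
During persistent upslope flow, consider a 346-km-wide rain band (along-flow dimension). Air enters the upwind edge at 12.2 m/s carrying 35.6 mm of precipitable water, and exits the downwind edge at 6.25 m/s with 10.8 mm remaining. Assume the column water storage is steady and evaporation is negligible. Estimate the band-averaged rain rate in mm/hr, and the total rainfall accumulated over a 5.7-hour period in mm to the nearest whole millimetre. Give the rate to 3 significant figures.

R ≈ 3.82 mm/hr; total ≈ 22 mm

Column moisture flux per unit crosswind length is F = V × PW.
Inflow: F_in = 12.2 × 35.6 = 434.32 mm·m/s
Outflow: F_out = 6.25 × 10.8 = 67.5 mm·m/s
Steady-state rate R = (F_in − F_out)/L = (434.32 − 67.5) / 346000 m = 1.060e-03 mm/s.
R = 1.060e-03 × 3600 = 3.82 mm/hr.
Over 5.7 h: total = 3.82 × 5.7 = 21.774 ≈ 22 mm.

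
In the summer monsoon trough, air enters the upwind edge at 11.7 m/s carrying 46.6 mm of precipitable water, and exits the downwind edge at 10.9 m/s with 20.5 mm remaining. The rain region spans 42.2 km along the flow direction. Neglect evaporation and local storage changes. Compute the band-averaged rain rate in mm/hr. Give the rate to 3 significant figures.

Column moisture flux per unit crosswind length is F = V × PW.
Inflow: F_in = 11.7 × 46.6 = 545.22 mm·m/s
Outflow: F_out = 10.9 × 20.5 = 223.45 mm·m/s
Steady-state rate R = (F_in − F_out)/L = (545.22 − 223.45) / 42200 m = 7.625e-03 mm/s.
R = 7.625e-03 × 3600 = 27.4 mm/hr.

R ≈ 27.4 mm/hr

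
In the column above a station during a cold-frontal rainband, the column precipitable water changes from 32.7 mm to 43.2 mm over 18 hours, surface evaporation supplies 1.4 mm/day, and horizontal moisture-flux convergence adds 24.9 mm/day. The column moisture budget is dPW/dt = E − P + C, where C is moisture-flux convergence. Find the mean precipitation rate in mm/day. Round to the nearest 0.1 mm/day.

P ≈ 12.3 mm/day

dPW/dt = (43.2 − 32.7) mm / (18/24 day) = +14.000 mm/day.
P = E + C − dPW/dt = 1.4 + (24.9) − (+14.000) = 12.3 mm/day.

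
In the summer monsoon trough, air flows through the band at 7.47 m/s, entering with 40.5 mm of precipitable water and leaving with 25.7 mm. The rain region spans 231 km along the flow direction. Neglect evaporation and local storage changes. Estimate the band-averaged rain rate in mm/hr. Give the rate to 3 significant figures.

R ≈ 1.72 mm/hr

Column moisture flux per unit crosswind length is F = V × PW.
Inflow: F_in = 7.47 × 40.5 = 302.535 mm·m/s
Outflow: F_out = 7.47 × 25.7 = 191.979 mm·m/s
Steady-state rate R = (F_in − F_out)/L = (302.535 − 191.979) / 231000 m = 4.786e-04 mm/s.
R = 4.786e-04 × 3600 = 1.72 mm/hr.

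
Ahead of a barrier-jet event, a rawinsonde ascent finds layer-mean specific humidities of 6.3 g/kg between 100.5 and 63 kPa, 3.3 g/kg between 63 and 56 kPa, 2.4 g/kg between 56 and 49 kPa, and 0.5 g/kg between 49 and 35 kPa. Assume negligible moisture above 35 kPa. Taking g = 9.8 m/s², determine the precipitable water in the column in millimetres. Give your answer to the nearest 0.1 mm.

Precipitable water is the column-integrated vapour mass per unit area: PW = (1/g) Σ q̄ Δp, with q in kg/kg and Δp in Pa (1 kg/m² of water = 1 mm).
Layer 100.5–63 kPa: Δp = 375 hPa = 37500 Pa, q̄ = 0.0063 kg/kg → 0.0063 × 37500 / 9.8 = 24.11 mm
Layer 63–56 kPa: Δp = 70 hPa = 7000 Pa, q̄ = 0.0033 kg/kg → 0.0033 × 7000 / 9.8 = 2.36 mm
Layer 56–49 kPa: Δp = 70 hPa = 7000 Pa, q̄ = 0.0024 kg/kg → 0.0024 × 7000 / 9.8 = 1.71 mm
Layer 49–35 kPa: Δp = 140 hPa = 14000 Pa, q̄ = 0.0005 kg/kg → 0.0005 × 14000 / 9.8 = 0.71 mm
PW = 24.11 + 2.36 + 1.71 + 0.71 = 28.89 ≈ 28.9 mm.

PW ≈ 28.9 mm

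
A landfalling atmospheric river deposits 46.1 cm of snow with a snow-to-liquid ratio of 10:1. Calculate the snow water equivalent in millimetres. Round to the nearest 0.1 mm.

SWE ≈ 46.1 mm

SWE = snow depth / ratio = 46.1 cm / 10 = 4.610 cm = 46.1 mm.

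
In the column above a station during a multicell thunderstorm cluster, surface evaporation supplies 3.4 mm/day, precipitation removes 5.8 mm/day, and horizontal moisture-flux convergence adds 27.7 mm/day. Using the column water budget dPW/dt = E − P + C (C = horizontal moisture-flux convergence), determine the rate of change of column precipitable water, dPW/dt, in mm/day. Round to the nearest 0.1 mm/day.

dPW/dt ≈ 25.3 mm/day

dPW/dt = E − P + C = 3.4 − 5.8 + (27.7) = 25.3 mm/day.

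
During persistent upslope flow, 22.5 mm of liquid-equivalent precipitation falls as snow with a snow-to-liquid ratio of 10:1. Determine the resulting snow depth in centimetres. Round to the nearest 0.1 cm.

Snow depth = liquid × ratio = 22.5 mm × 10 = 225 mm = 22.5 cm.

snow depth ≈ 22.5 cm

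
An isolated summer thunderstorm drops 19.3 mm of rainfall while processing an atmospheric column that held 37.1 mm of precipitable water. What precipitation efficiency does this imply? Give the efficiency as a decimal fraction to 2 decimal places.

ε = rainfall / PW = 19.3 / 37.1 = 0.52.

ε ≈ 0.52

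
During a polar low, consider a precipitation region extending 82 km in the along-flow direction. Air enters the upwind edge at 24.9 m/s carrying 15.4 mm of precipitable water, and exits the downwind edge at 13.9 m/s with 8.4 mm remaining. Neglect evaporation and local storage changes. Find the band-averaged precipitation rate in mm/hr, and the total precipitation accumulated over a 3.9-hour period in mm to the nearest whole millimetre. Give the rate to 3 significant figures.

Column moisture flux per unit crosswind length is F = V × PW.
Inflow: F_in = 24.9 × 15.4 = 383.46 mm·m/s
Outflow: F_out = 13.9 × 8.4 = 116.76 mm·m/s
Steady-state rate R = (F_in − F_out)/L = (383.46 − 116.76) / 82000 m = 3.252e-03 mm/s.
R = 3.252e-03 × 3600 = 11.7 mm/hr.
Over 3.9 h: total = 11.7 × 3.9 = 45.63 ≈ 46 mm.

R ≈ 11.7 mm/hr; total ≈ 46 mm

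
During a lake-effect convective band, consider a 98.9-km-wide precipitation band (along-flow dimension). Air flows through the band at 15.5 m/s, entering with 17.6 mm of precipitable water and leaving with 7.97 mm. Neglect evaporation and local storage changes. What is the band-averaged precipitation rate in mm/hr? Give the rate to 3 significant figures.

R ≈ 5.43 mm/hr

Column moisture flux per unit crosswind length is F = V × PW.
Inflow: F_in = 15.5 × 17.6 = 272.8 mm·m/s
Outflow: F_out = 15.5 × 7.97 = 123.535 mm·m/s
Steady-state rate R = (F_in − F_out)/L = (272.8 − 123.535) / 98900 m = 1.509e-03 mm/s.
R = 1.509e-03 × 3600 = 5.43 mm/hr.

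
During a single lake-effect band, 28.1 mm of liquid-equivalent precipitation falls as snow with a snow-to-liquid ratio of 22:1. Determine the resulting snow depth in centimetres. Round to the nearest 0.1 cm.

Snow depth = liquid × ratio = 28.1 mm × 22 = 618.2 mm = 61.8 cm.

snow depth ≈ 61.8 cm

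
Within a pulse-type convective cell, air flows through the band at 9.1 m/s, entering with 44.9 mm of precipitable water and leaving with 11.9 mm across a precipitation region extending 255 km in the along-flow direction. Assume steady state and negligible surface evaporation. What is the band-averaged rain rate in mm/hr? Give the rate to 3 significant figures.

Column moisture flux per unit crosswind length is F = V × PW.
Inflow: F_in = 9.1 × 44.9 = 408.59 mm·m/s
Outflow: F_out = 9.1 × 11.9 = 108.29 mm·m/s
Steady-state rate R = (F_in − F_out)/L = (408.59 − 108.29) / 255000 m = 1.178e-03 mm/s.
R = 1.178e-03 × 3600 = 4.24 mm/hr.

R ≈ 4.24 mm/hr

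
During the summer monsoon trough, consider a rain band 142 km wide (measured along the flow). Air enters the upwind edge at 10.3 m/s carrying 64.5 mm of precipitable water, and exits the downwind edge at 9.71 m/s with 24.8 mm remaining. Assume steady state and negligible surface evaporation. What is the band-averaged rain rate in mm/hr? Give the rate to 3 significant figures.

R ≈ 10.7 mm/hr

Column moisture flux per unit crosswind length is F = V × PW.
Inflow: F_in = 10.3 × 64.5 = 664.35 mm·m/s
Outflow: F_out = 9.71 × 24.8 = 240.808 mm·m/s
Steady-state rate R = (F_in − F_out)/L = (664.35 − 240.808) / 142000 m = 2.983e-03 mm/s.
R = 2.983e-03 × 3600 = 10.7 mm/hr.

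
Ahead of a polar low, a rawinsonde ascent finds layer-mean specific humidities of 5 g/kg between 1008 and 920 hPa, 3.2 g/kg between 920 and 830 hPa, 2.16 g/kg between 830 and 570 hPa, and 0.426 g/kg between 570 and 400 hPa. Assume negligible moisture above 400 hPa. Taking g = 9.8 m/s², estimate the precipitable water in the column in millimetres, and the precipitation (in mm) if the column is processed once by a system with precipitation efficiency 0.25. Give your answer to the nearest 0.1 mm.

PW ≈ 13.9 mm; precipitation ≈ 3.5 mm

Precipitable water is the column-integrated vapour mass per unit area: PW = (1/g) Σ q̄ Δp, with q in kg/kg and Δp in Pa (1 kg/m² of water = 1 mm).
Layer 1008–920 hPa: Δp = 88 hPa = 8800 Pa, q̄ = 0.005 kg/kg → 0.005 × 8800 / 9.8 = 4.49 mm
Layer 920–830 hPa: Δp = 90 hPa = 9000 Pa, q̄ = 0.0032 kg/kg → 0.0032 × 9000 / 9.8 = 2.94 mm
Layer 830–570 hPa: Δp = 260 hPa = 26000 Pa, q̄ = 0.00216 kg/kg → 0.00216 × 26000 / 9.8 = 5.73 mm
Layer 570–400 hPa: Δp = 170 hPa = 17000 Pa, q̄ = 0.000426 kg/kg → 0.000426 × 17000 / 9.8 = 0.74 mm
PW = 4.49 + 2.94 + 5.73 + 0.74 = 13.90 ≈ 13.9 mm.
Precipitation = ε × PW = 0.25 × 13.9 = 3.5 mm.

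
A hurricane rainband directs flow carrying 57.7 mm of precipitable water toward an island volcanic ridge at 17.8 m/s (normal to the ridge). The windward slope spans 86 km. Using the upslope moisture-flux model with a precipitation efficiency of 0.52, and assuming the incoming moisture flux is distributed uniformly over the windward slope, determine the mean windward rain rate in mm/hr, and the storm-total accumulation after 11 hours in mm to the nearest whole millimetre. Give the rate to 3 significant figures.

R ≈ 22.4 mm/hr; total ≈ 246 mm

Incoming column moisture flux per unit ridge length: F = V × PW = 17.8 × 57.7 = 1027.06 mm·m/s.
Spread over the 86 km slope with efficiency ε = 0.52: R = ε·F/W = 0.52 × 1027.06 / 86000 m = 6.210e-03 mm/s.
R = 6.210e-03 × 3600 = 22.4 mm/hr.
Over 11 h: total = 22.4 × 11 = 246.4 ≈ 246 mm.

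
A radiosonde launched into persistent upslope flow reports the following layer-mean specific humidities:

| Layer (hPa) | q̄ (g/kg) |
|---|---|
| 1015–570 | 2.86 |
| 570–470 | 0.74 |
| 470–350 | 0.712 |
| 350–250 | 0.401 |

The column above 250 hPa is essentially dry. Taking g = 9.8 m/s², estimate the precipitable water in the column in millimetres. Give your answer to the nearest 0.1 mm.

PW ≈ 15.0 mm

Precipitable water is the column-integrated vapour mass per unit area: PW = (1/g) Σ q̄ Δp, with q in kg/kg and Δp in Pa (1 kg/m² of water = 1 mm).
Layer 1015–570 hPa: Δp = 445 hPa = 44500 Pa, q̄ = 0.00286 kg/kg → 0.00286 × 44500 / 9.8 = 12.99 mm
Layer 570–470 hPa: Δp = 100 hPa = 10000 Pa, q̄ = 0.00074 kg/kg → 0.00074 × 10000 / 9.8 = 0.76 mm
Layer 470–350 hPa: Δp = 120 hPa = 12000 Pa, q̄ = 0.000712 kg/kg → 0.000712 × 12000 / 9.8 = 0.87 mm
Layer 350–250 hPa: Δp = 100 hPa = 10000 Pa, q̄ = 0.000401 kg/kg → 0.000401 × 10000 / 9.8 = 0.41 mm
PW = 12.99 + 0.76 + 0.87 + 0.41 = 15.03 ≈ 15.0 mm.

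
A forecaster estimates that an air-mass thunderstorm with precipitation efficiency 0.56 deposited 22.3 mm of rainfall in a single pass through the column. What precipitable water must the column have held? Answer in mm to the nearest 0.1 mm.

PW = rainfall / ε = 22.3 / 0.56 = 39.8 mm.

PW ≈ 39.8 mm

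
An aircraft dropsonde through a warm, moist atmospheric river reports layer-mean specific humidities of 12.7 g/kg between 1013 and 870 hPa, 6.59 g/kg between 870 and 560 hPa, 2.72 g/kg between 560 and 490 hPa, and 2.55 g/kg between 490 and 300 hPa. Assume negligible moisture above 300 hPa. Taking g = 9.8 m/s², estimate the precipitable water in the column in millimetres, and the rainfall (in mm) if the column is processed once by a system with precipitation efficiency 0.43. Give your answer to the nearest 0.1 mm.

PW ≈ 46.3 mm; rainfall ≈ 19.9 mm

Precipitable water is the column-integrated vapour mass per unit area: PW = (1/g) Σ q̄ Δp, with q in kg/kg and Δp in Pa (1 kg/m² of water = 1 mm).
Layer 1013–870 hPa: Δp = 143 hPa = 14300 Pa, q̄ = 0.0127 kg/kg → 0.0127 × 14300 / 9.8 = 18.53 mm
Layer 870–560 hPa: Δp = 310 hPa = 31000 Pa, q̄ = 0.00659 kg/kg → 0.00659 × 31000 / 9.8 = 20.85 mm
Layer 560–490 hPa: Δp = 70 hPa = 7000 Pa, q̄ = 0.00272 kg/kg → 0.00272 × 7000 / 9.8 = 1.94 mm
Layer 490–300 hPa: Δp = 190 hPa = 19000 Pa, q̄ = 0.00255 kg/kg → 0.00255 × 19000 / 9.8 = 4.94 mm
PW = 18.53 + 20.85 + 1.94 + 4.94 = 46.26 ≈ 46.3 mm.
Rainfall = ε × PW = 0.43 × 46.3 = 19.9 mm.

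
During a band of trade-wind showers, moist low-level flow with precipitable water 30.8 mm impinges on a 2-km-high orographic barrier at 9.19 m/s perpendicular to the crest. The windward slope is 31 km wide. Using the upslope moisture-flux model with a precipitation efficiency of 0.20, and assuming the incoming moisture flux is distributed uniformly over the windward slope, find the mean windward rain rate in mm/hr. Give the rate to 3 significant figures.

R ≈ 6.57 mm/hr

Incoming column moisture flux per unit ridge length: F = V × PW = 9.19 × 30.8 = 283.052 mm·m/s.
Spread over the 31 km slope with efficiency ε = 0.20: R = ε·F/W = 0.20 × 283.052 / 31000 m = 1.826e-03 mm/s.
R = 1.826e-03 × 3600 = 6.57 mm/hr.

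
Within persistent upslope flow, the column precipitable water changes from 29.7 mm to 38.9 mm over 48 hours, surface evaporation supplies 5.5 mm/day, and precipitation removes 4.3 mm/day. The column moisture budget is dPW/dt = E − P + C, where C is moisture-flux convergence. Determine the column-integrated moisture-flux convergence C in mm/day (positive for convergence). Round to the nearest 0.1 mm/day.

C ≈ 3.4 mm/day

dPW/dt = (38.9 − 29.7) mm / (48/24 day) = +4.600 mm/day.
C = dPW/dt − E + P = (+4.600) − 5.5 + 4.3 = 3.4 mm/day.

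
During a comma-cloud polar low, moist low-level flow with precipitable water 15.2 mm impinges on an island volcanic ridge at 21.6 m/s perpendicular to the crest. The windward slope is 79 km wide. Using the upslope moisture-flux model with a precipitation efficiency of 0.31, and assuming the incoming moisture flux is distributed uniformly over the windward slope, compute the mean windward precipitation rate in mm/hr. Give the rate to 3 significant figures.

Incoming column moisture flux per unit ridge length: F = V × PW = 21.6 × 15.2 = 328.32 mm·m/s.
Spread over the 79 km slope with efficiency ε = 0.31: R = ε·F/W = 0.31 × 328.32 / 79000 m = 1.288e-03 mm/s.
R = 1.288e-03 × 3600 = 4.64 mm/hr.

R ≈ 4.64 mm/hr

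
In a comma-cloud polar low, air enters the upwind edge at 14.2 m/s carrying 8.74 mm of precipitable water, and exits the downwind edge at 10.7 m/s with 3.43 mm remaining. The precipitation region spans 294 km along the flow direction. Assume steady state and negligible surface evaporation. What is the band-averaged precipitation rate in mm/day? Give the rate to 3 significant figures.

R ≈ 25.7 mm/day

Column moisture flux per unit crosswind length is F = V × PW.
Inflow: F_in = 14.2 × 8.74 = 124.108 mm·m/s
Outflow: F_out = 10.7 × 3.43 = 36.701 mm·m/s
Steady-state rate R = (F_in − F_out)/L = (124.108 − 36.701) / 294000 m = 2.973e-04 mm/s.
R = 2.973e-04 × 3600 × 24 = 25.7 mm/day.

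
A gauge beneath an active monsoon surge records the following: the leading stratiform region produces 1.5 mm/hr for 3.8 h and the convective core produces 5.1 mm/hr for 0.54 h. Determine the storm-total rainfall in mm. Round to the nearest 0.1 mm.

total ≈ 8.5 mm

Total = Σ Rᵢ Δtᵢ = 1.5 × 3.8 + 5.1 × 0.54
      = 5.7 + 2.754 = 8.5 mm.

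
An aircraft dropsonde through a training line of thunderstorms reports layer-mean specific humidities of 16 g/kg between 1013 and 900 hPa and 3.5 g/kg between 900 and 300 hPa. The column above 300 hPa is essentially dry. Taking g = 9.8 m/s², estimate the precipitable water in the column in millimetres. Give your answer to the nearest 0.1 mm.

Precipitable water is the column-integrated vapour mass per unit area: PW = (1/g) Σ q̄ Δp, with q in kg/kg and Δp in Pa (1 kg/m² of water = 1 mm).
Layer 1013–900 hPa: Δp = 113 hPa = 11300 Pa, q̄ = 0.016 kg/kg → 0.016 × 11300 / 9.8 = 18.45 mm
Layer 900–300 hPa: Δp = 600 hPa = 60000 Pa, q̄ = 0.0035 kg/kg → 0.0035 × 60000 / 9.8 = 21.43 mm
PW = 18.45 + 21.43 = 39.88 ≈ 39.9 mm.

PW ≈ 39.9 mm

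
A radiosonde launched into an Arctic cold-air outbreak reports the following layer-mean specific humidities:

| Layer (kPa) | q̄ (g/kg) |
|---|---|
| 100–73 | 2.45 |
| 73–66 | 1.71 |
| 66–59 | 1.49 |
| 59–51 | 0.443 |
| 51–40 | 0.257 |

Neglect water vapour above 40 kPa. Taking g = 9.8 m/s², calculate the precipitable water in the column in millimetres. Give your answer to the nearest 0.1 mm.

PW ≈ 9.7 mm

Precipitable water is the column-integrated vapour mass per unit area: PW = (1/g) Σ q̄ Δp, with q in kg/kg and Δp in Pa (1 kg/m² of water = 1 mm).
Layer 100–73 kPa: Δp = 270 hPa = 27000 Pa, q̄ = 0.00245 kg/kg → 0.00245 × 27000 / 9.8 = 6.75 mm
Layer 73–66 kPa: Δp = 70 hPa = 7000 Pa, q̄ = 0.00171 kg/kg → 0.00171 × 7000 / 9.8 = 1.22 mm
Layer 66–59 kPa: Δp = 70 hPa = 7000 Pa, q̄ = 0.00149 kg/kg → 0.00149 × 7000 / 9.8 = 1.06 mm
Layer 59–51 kPa: Δp = 80 hPa = 8000 Pa, q̄ = 0.000443 kg/kg → 0.000443 × 8000 / 9.8 = 0.36 mm
Layer 51–40 kPa: Δp = 110 hPa = 11000 Pa, q̄ = 0.000257 kg/kg → 0.000257 × 11000 / 9.8 = 0.29 mm
PW = 6.75 + 1.22 + 1.06 + 0.36 + 0.29 = 9.68 ≈ 9.7 mm.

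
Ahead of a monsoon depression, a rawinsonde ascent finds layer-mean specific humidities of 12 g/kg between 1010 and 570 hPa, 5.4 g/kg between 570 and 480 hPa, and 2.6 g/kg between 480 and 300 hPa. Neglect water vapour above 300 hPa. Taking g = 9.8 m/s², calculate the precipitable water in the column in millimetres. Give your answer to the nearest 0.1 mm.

PW ≈ 63.6 mm

Precipitable water is the column-integrated vapour mass per unit area: PW = (1/g) Σ q̄ Δp, with q in kg/kg and Δp in Pa (1 kg/m² of water = 1 mm).
Layer 1010–570 hPa: Δp = 440 hPa = 44000 Pa, q̄ = 0.012 kg/kg → 0.012 × 44000 / 9.8 = 53.88 mm
Layer 570–480 hPa: Δp = 90 hPa = 9000 Pa, q̄ = 0.0054 kg/kg → 0.0054 × 9000 / 9.8 = 4.96 mm
Layer 480–300 hPa: Δp = 180 hPa = 18000 Pa, q̄ = 0.0026 kg/kg → 0.0026 × 18000 / 9.8 = 4.78 mm
PW = 53.88 + 4.96 + 4.78 = 63.62 ≈ 63.6 mm.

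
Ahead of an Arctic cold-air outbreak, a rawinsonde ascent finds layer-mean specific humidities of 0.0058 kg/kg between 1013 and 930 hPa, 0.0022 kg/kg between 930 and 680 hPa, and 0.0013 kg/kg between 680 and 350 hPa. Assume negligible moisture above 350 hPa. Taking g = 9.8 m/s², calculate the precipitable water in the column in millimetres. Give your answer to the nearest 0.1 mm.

PW ≈ 14.9 mm

Precipitable water is the column-integrated vapour mass per unit area: PW = (1/g) Σ q̄ Δp, with q in kg/kg and Δp in Pa (1 kg/m² of water = 1 mm).
Layer 1013–930 hPa: Δp = 83 hPa = 8300 Pa, q̄ = 0.0058 kg/kg → 0.0058 × 8300 / 9.8 = 4.91 mm
Layer 930–680 hPa: Δp = 250 hPa = 25000 Pa, q̄ = 0.0022 kg/kg → 0.0022 × 25000 / 9.8 = 5.61 mm
Layer 680–350 hPa: Δp = 330 hPa = 33000 Pa, q̄ = 0.0013 kg/kg → 0.0013 × 33000 / 9.8 = 4.38 mm
PW = 4.91 + 5.61 + 4.38 = 14.90 ≈ 14.9 mm.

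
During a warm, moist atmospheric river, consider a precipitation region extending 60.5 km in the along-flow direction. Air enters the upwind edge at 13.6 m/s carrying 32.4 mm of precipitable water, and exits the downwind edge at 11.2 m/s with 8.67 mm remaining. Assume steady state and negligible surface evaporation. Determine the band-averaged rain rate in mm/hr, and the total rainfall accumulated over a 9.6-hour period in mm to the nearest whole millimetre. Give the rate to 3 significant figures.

Column moisture flux per unit crosswind length is F = V × PW.
Inflow: F_in = 13.6 × 32.4 = 440.64 mm·m/s
Outflow: F_out = 11.2 × 8.67 = 97.104 mm·m/s
Steady-state rate R = (F_in − F_out)/L = (440.64 − 97.104) / 60500 m = 5.678e-03 mm/s.
R = 5.678e-03 × 3600 = 20.4 mm/hr.
Over 9.6 h: total = 20.4 × 9.6 = 195.84 ≈ 196 mm.

R ≈ 20.4 mm/hr; total ≈ 196 mm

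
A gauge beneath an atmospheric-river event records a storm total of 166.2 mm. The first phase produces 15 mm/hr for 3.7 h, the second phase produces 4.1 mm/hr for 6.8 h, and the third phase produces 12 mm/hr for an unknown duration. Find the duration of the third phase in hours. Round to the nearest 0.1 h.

Known phases: 15 × 3.7 + 4.1 × 6.8 = 55.5 + 27.88 = 83.38 mm.
Remaining depth = 166.2 − 83.38 = 82.82 mm.
Duration = 82.82 / 12 = 6.9 h.

duration ≈ 6.9 h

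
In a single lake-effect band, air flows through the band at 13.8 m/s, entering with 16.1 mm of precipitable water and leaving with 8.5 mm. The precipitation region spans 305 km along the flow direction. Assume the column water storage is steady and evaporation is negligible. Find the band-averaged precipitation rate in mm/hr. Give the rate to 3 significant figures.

R ≈ 1.24 mm/hr

Column moisture flux per unit crosswind length is F = V × PW.
Inflow: F_in = 13.8 × 16.1 = 222.18 mm·m/s
Outflow: F_out = 13.8 × 8.5 = 117.3 mm·m/s
Steady-state rate R = (F_in − F_out)/L = (222.18 − 117.3) / 305000 m = 3.439e-04 mm/s.
R = 3.439e-04 × 3600 = 1.24 mm/hr.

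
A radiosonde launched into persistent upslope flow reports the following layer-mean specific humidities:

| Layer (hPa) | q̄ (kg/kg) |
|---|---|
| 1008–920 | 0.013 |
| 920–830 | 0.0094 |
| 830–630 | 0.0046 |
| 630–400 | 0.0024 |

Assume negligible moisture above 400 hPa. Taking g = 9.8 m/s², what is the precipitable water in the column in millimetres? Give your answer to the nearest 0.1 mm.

PW ≈ 35.3 mm

Precipitable water is the column-integrated vapour mass per unit area: PW = (1/g) Σ q̄ Δp, with q in kg/kg and Δp in Pa (1 kg/m² of water = 1 mm).
Layer 1008–920 hPa: Δp = 88 hPa = 8800 Pa, q̄ = 0.013 kg/kg → 0.013 × 8800 / 9.8 = 11.67 mm
Layer 920–830 hPa: Δp = 90 hPa = 9000 Pa, q̄ = 0.0094 kg/kg → 0.0094 × 9000 / 9.8 = 8.63 mm
Layer 830–630 hPa: Δp = 200 hPa = 20000 Pa, q̄ = 0.0046 kg/kg → 0.0046 × 20000 / 9.8 = 9.39 mm
Layer 630–400 hPa: Δp = 230 hPa = 23000 Pa, q̄ = 0.0024 kg/kg → 0.0024 × 23000 / 9.8 = 5.63 mm
PW = 11.67 + 8.63 + 9.39 + 5.63 = 35.32 ≈ 35.3 mm.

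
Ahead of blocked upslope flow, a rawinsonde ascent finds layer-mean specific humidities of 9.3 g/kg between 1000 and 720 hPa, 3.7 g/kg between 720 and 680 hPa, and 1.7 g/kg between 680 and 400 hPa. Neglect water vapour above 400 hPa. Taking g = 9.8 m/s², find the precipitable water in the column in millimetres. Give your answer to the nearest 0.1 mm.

PW ≈ 32.9 mm

Precipitable water is the column-integrated vapour mass per unit area: PW = (1/g) Σ q̄ Δp, with q in kg/kg and Δp in Pa (1 kg/m² of water = 1 mm).
Layer 1000–720 hPa: Δp = 280 hPa = 28000 Pa, q̄ = 0.0093 kg/kg → 0.0093 × 28000 / 9.8 = 26.57 mm
Layer 720–680 hPa: Δp = 40 hPa = 4000 Pa, q̄ = 0.0037 kg/kg → 0.0037 × 4000 / 9.8 = 1.51 mm
Layer 680–400 hPa: Δp = 280 hPa = 28000 Pa, q̄ = 0.0017 kg/kg → 0.0017 × 28000 / 9.8 = 4.86 mm
PW = 26.57 + 1.51 + 4.86 = 32.94 ≈ 32.9 mm.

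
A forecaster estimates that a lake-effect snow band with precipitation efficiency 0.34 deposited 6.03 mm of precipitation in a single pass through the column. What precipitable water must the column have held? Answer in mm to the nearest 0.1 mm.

PW = precipitation / ε = 6.03 / 0.34 = 17.7 mm.

PW ≈ 17.7 mm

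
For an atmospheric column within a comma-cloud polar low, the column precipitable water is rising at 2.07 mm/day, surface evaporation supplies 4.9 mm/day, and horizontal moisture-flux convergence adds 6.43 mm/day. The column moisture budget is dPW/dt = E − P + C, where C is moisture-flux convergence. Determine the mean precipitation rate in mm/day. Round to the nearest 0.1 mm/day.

P ≈ 9.3 mm/day

dPW/dt = +2.07 mm/day.
P = E + C − dPW/dt = 4.9 + (6.43) − (+2.07) = 9.3 mm/day.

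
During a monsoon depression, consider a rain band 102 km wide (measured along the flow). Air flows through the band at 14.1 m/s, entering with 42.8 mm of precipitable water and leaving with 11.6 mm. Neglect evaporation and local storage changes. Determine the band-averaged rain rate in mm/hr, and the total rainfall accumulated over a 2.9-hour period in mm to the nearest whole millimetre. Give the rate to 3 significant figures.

R ≈ 15.5 mm/hr; total ≈ 45 mm

Column moisture flux per unit crosswind length is F = V × PW.
Inflow: F_in = 14.1 × 42.8 = 603.48 mm·m/s
Outflow: F_out = 14.1 × 11.6 = 163.56 mm·m/s
Steady-state rate R = (F_in − F_out)/L = (603.48 − 163.56) / 102000 m = 4.313e-03 mm/s.
R = 4.313e-03 × 3600 = 15.5 mm/hr.
Over 2.9 h: total = 15.5 × 2.9 = 44.95 ≈ 45 mm.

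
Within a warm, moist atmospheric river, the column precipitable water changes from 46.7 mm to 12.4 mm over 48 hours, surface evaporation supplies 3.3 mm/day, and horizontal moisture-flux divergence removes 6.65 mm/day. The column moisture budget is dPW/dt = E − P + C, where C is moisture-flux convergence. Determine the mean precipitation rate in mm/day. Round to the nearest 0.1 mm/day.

P ≈ 13.8 mm/day

dPW/dt = (12.4 − 46.7) mm / (48/24 day) = -17.150 mm/day.
P = E + C − dPW/dt = 3.3 + (-6.65) − (-17.150) = 13.8 mm/day.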